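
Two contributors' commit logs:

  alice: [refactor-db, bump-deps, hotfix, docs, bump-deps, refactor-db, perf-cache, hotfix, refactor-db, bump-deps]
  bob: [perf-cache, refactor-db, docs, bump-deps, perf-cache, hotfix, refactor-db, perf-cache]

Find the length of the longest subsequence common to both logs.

Pick refactor-db at alice[1]=bob[2], docs at alice[4]=bob[3], bump-deps at alice[5]=bob[4], perf-cache at alice[7]=bob[5], hotfix at alice[8]=bob[6], refactor-db at alice[9]=bob[7]; all 6 commits appear in both, in order. Since dp[10][8] = 6, nothing longer is possible.

6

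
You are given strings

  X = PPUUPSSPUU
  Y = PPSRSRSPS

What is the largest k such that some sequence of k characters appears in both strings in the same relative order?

Let dp[i][j] be the LCS length of the first i characters of X and the first j characters of Y. dp[i][j] = dp[i-1][j-1]+1 when the i-th and j-th characters match, else max(dp[i-1][j], dp[i][j-1]).
    ·  P  P  S  R  S  R  S  P  S
 ·  0  0  0  0  0  0  0  0  0  0
 P  0  1  1  1  1  1  1  1  1  1
 P  0  1  2  2  2  2  2  2  2  2
 U  0  1  2  2  2  2  2  2  2  2
 U  0  1  2  2  2  2  2  2  2  2
 P  0  1  2  2  2  2  2  2  3  3
 S  0  1  2  3  3  3  3  3  3  4
 S  0  1  2  3  3  4  4  4  4  4
 P  0  1  2  3  3  4  4  4  5  5
 U  0  1  2  3  3  4  4  4  5  5
 U  0  1  2  3  3  4  4  4  5  5
dp[10][9] = 5. One LCS (by backtracking along matches): PPSSP.

5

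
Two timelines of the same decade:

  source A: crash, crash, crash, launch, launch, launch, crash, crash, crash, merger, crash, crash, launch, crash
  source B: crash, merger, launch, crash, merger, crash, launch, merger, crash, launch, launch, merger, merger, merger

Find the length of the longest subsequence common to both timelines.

Taking crash (source A #1, source B #1), crash (source A #2, source B #4), crash (source A #3, source B #6), launch (source A #4, source B #7), launch (source A #5, source B #10), launch (source A #6, source B #11), merger (source A #10, source B #14) gives a common subsequence of length 7, and the DP table's final entry dp[14][14] is also 7, so no common subsequence is longer.

7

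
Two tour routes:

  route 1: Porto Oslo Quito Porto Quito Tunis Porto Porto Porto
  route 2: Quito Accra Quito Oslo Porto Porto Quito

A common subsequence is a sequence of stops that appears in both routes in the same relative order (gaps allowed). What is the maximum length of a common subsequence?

Taking Quito [3,1] → Quito [5,3] → Porto [7,5] → Porto [8,6] gives a common subsequence of length 4, and the DP table's final entry dp[9][7] is also 4, so no common subsequence is longer.

4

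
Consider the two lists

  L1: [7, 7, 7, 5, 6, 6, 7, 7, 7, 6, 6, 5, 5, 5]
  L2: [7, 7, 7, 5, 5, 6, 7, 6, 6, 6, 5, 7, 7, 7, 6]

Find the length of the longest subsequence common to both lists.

10

Match 7 [1,1], 7 [2,2], 7 [3,3], 5 [4,5], 6 [5,9], 6 [6,10], 7 [7,12], 7 [8,13], 7 [9,14], 6 [11,15] — 10 values in the same relative order in both. dp[14][15] = 10 confirms this is the maximum.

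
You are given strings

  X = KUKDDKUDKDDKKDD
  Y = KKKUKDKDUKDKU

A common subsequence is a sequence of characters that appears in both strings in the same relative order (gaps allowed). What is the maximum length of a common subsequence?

Taking K at X[1]=Y[3], then U at X[2]=Y[4], then K at X[3]=Y[5], then D at X[4]=Y[6], then D at X[5]=Y[8], then U at X[7]=Y[9], then K at X[9]=Y[10], then D at X[11]=Y[11], then K at X[12]=Y[12] gives a common subsequence of length 9. dp[15][13] = 9 confirms this is the maximum.

9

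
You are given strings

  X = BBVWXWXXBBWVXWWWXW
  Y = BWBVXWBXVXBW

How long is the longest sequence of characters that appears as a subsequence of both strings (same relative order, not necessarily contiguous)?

Taking B (X #1, Y #1); then B (X #2, Y #3); then V (X #3, Y #4); then X (X #5, Y #5); then W (X #6, Y #6); then X (X #7, Y #8); then X (X #8, Y #10); then B (X #10, Y #11); then W (X #18, Y #12) gives a common subsequence of length 9, and the DP table's final entry dp[18][12] is also 9, so no common subsequence is longer.

9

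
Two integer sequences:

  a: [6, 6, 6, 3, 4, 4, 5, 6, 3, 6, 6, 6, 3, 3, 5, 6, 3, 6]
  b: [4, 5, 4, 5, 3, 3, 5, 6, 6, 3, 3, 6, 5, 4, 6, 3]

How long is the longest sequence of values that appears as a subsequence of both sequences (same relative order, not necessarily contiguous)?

Taking 4 at a[5]=b[1], 4 at a[6]=b[3], 5 at a[7]=b[4], 3 at a[9]=b[6], 6 at a[11]=b[8], 6 at a[12]=b[9], 3 at a[13]=b[10], 3 at a[14]=b[11], 5 at a[15]=b[13], 6 at a[16]=b[15], 3 at a[17]=b[16] gives a common subsequence of length 11. Since dp[18][16] = 11, nothing longer is possible.

11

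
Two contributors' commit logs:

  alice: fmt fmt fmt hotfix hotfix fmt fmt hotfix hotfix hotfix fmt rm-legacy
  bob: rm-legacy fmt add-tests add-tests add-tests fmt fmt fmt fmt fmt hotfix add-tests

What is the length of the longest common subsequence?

Taking fmt (alice #1, bob #6), fmt (alice #2, bob #7), fmt (alice #3, bob #8), fmt (alice #6, bob #9), fmt (alice #7, bob #10), hotfix (alice #8, bob #11) gives a common subsequence of length 6. dp[12][12] = 6 confirms this is the maximum.

6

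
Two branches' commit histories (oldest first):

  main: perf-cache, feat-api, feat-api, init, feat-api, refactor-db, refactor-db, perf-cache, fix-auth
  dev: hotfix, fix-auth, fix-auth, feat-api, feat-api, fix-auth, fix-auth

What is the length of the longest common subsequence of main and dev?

Taking feat-api (main #2, dev #4), then feat-api (main #3, dev #5), then fix-auth (main #9, dev #7) gives a common subsequence of length 3, and the DP table's final entry dp[9][7] is also 3, so no common subsequence is longer.

3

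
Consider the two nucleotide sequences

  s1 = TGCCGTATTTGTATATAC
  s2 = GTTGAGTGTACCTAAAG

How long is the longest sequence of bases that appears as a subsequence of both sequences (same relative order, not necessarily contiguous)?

10

One common subsequence of length 10: T [1,3] → G [2,4] → G [5,6] → T [10,7] → G [11,8] → T [12,9] → A [13,10] → T [14,13] → A [15,15] → A [17,16]. dp[18][17] = 10 confirms this is the maximum.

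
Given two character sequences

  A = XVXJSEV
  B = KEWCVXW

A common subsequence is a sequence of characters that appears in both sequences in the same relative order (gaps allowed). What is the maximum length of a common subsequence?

2

Taking V [2,5], then X [3,6] gives a common subsequence of length 2. The LCS DP gives dp[7][7] = 2, so this is optimal.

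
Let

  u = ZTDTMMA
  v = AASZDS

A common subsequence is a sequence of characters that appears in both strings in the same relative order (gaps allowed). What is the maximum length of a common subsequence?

2

One common subsequence of length 2: Z [1,4], then D [3,5]. Since dp[7][6] = 2, nothing longer is possible.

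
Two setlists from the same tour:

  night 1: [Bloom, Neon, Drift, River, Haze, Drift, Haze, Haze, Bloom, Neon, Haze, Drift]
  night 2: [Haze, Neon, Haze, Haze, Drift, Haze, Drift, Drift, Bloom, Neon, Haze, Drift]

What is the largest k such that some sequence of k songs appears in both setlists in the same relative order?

8

Pick Neon at night 1[2]=night 2[2] → Drift at night 1[3]=night 2[5] → Haze at night 1[5]=night 2[6] → Drift at night 1[6]=night 2[8] → Bloom at night 1[9]=night 2[9] → Neon at night 1[10]=night 2[10] → Haze at night 1[11]=night 2[11] → Drift at night 1[12]=night 2[12]; all 8 songs appear in both, in order. The LCS DP gives dp[12][12] = 8, so this is optimal.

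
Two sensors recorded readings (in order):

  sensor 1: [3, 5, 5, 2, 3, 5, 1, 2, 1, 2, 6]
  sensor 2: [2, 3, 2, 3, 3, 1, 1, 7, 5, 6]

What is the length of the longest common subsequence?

6

Let dp[i][j] be the LCS length of the first i values of sensor 1 and the first j values of sensor 2. dp[i][j] = dp[i-1][j-1]+1 when the i-th and j-th values match, else max(dp[i-1][j], dp[i][j-1]).
    ·  2  3  2  3  3  1  1  7  5  6
 ·  0  0  0  0  0  0  0  0  0  0  0
 3  0  0  1  1  1  1  1  1  1  1  1
 5  0  0  1  1  1  1  1  1  1  2  2
 5  0  0  1  1  1  1  1  1  1  2  2
 2  0  1  1  2  2  2  2  2  2  2  2
 3  0  1  2  2  3  3  3  3  3  3  3
 5  0  1  2  2  3  3  3  3  3  4  4
 1  0  1  2  2  3  3  4  4  4  4  4
 2  0  1  2  3  3  3  4  4  4  4  4
 1  0  1  2  3  3  3  4  5  5  5  5
 2  0  1  2  3  3  3  4  5  5  5  5
 6  0  1  2  3  3  3  4  5  5  5  6
dp[11][10] = 6. One LCS (by backtracking along matches): 3, 2, 3, 1, 1, 6.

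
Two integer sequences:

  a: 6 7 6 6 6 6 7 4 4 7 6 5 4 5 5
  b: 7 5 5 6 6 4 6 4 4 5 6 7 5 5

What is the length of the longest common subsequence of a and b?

Taking 7 (a #2, b #1); then 6 (a #3, b #4); then 6 (a #4, b #5); then 6 (a #6, b #7); then 4 (a #8, b #8); then 4 (a #9, b #9); then 7 (a #10, b #12); then 5 (a #14, b #13); then 5 (a #15, b #14) gives a common subsequence of length 9. The LCS DP gives dp[15][14] = 9, so this is optimal.

9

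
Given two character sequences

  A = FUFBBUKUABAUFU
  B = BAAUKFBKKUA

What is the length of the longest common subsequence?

6

Pick U at A[2]=B[4] → F at A[3]=B[6] → B at A[4]=B[7] → K at A[7]=B[9] → U at A[8]=B[10] → A at A[11]=B[11]; all 6 characters appear in both, in order. Since dp[14][11] = 6, nothing longer is possible.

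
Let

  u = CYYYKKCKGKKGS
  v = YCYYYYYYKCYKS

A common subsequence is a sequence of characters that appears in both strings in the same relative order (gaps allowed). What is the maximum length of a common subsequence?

Pick C [1,2], then Y [2,6], then Y [3,7], then Y [4,8], then K [6,9], then C [7,10], then K [11,12], then S [13,13]; all 8 characters appear in both, in order. The LCS DP gives dp[13][13] = 8, so this is optimal.

8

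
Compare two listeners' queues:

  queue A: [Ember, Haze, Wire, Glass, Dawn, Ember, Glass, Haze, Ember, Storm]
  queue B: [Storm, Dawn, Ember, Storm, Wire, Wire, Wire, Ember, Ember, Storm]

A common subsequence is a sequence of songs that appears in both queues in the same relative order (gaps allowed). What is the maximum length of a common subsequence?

One common subsequence of length 5: Ember [1,3] → Wire [3,7] → Ember [6,8] → Ember [9,9] → Storm [10,10]. Since dp[10][10] = 5, nothing longer is possible.

5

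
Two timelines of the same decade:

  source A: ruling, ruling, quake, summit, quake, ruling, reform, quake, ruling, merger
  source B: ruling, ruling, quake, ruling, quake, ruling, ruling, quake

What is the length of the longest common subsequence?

6

Taking ruling [1,1]; then ruling [2,2]; then quake [3,3]; then quake [5,5]; then ruling [6,7]; then quake [8,8] gives a common subsequence of length 6, and the DP table's final entry dp[10][8] is also 6, so no common subsequence is longer.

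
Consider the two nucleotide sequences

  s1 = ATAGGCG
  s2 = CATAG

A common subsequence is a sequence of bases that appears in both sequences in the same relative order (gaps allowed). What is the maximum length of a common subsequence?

4

One common subsequence of length 4: A [1,2] → T [2,3] → A [3,4] → G [7,5], and the DP table's final entry dp[7][5] is also 4, so no common subsequence is longer.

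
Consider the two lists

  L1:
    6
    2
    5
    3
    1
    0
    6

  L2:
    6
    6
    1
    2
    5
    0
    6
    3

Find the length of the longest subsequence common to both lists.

5

Pick 6 (L1 #1, L2 #2), then 2 (L1 #2, L2 #4), then 5 (L1 #3, L2 #5), then 0 (L1 #6, L2 #6), then 6 (L1 #7, L2 #7); all 5 values appear in both, in order. The LCS DP gives dp[7][8] = 5, so this is optimal.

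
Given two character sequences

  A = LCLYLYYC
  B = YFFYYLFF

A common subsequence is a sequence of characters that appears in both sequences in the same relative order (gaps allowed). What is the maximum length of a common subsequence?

One common subsequence of length 3: Y [4,1] → Y [6,4] → Y [7,5]. dp[8][8] = 3 confirms this is the maximum.

3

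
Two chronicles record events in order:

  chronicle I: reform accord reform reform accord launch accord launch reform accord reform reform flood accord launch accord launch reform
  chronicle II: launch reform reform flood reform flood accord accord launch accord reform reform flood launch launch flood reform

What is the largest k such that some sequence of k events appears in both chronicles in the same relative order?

13

One common subsequence of length 13: reform [1,2], then reform [3,3], then reform [4,5], then accord [5,7], then accord [7,8], then launch [8,9], then accord [10,10], then reform [11,11], then reform [12,12], then flood [13,13], then launch [15,14], then launch [17,15], then reform [18,17]. dp[18][17] = 13 confirms this is the maximum.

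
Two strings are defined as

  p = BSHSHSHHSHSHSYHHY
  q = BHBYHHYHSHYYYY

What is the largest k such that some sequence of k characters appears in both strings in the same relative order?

Match B [1,1]; then H [3,2]; then H [5,5]; then H [7,6]; then H [8,8]; then S [9,9]; then H [10,10]; then Y [14,13]; then Y [17,14] — 9 characters in the same relative order in both, and the DP table's final entry dp[17][14] is also 9, so no common subsequence is longer.

9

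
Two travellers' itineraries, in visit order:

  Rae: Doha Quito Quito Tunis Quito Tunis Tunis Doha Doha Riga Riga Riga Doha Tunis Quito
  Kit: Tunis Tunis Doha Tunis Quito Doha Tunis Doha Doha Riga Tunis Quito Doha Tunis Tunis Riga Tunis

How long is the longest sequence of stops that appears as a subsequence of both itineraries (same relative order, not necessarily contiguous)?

9

Pick Doha [1,3] → Tunis [4,4] → Quito [5,5] → Tunis [7,7] → Doha [8,8] → Doha [9,9] → Riga [10,10] → Riga [12,16] → Tunis [14,17]; all 9 stops appear in both, in order. The LCS DP gives dp[15][17] = 9, so this is optimal.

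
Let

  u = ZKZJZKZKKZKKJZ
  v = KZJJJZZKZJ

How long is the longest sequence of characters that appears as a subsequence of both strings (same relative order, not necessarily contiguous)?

8

Let dp[i][j] be the LCS length of the first i characters of u and the first j characters of v. dp[i][j] = dp[i-1][j-1]+1 when the i-th and j-th characters match, else max(dp[i-1][j], dp[i][j-1]).
    ·  K  Z  J  J  J  Z  Z  K  Z  J
 ·  0  0  0  0  0  0  0  0  0  0  0
 Z  0  0  1  1  1  1  1  1  1  1  1
 K  0  1  1  1  1  1  1  1  2  2  2
 Z  0  1  2  2  2  2  2  2  2  3  3
 J  0  1  2  3  3  3  3  3  3  3  4
 Z  0  1  2  3  3  3  4  4  4  4  4
 K  0  1  2  3  3  3  4  4  5  5  5
 Z  0  1  2  3  3  3  4  5  5  6  6
 K  0  1  2  3  3  3  4  5  6  6  6
 K  0  1  2  3  3  3  4  5  6  6  6
 Z  0  1  2  3  3  3  4  5  6  7  7
 K  0  1  2  3  3  3  4  5  6  7  7
 K  0  1  2  3  3  3  4  5  6  7  7
 J  0  1  2  3  4  4  4  5  6  7  8
 Z  0  1  2  3  4  4  5  5  6  7  8
dp[14][10] = 8. One LCS (by backtracking along matches): KZJZZKZJ.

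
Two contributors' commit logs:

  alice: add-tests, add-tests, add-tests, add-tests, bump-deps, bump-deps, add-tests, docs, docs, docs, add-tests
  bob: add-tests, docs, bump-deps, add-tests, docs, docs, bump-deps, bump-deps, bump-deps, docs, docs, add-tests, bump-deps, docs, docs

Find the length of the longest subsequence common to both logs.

7

One common subsequence of length 7: add-tests [1,1]; then add-tests [2,4]; then bump-deps [5,8]; then bump-deps [6,9]; then add-tests [7,12]; then docs [9,14]; then docs [10,15]. dp[11][15] = 7 confirms this is the maximum.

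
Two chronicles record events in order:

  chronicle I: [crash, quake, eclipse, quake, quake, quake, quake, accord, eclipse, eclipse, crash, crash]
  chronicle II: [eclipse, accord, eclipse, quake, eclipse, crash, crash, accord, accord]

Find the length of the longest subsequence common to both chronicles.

Match eclipse [3,1], accord [8,2], eclipse [9,3], eclipse [10,5], crash [11,6], crash [12,7] — 6 events in the same relative order in both. dp[12][9] = 6 confirms this is the maximum.

6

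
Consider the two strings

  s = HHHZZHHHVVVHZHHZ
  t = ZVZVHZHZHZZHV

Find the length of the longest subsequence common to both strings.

One common subsequence of length 8: Z at s[4]=t[1] → Z at s[5]=t[3] → V at s[11]=t[4] → H at s[12]=t[5] → Z at s[13]=t[6] → H at s[14]=t[7] → H at s[15]=t[9] → Z at s[16]=t[11], and the DP table's final entry dp[16][13] is also 8, so no common subsequence is longer.

8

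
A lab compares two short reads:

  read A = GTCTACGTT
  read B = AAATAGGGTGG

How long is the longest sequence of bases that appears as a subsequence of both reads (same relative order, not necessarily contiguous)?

Let dp[i][j] be the LCS length of the first i bases of read A and the first j bases of read B. dp[i][j] = dp[i-1][j-1]+1 when the i-th and j-th bases match, else max(dp[i-1][j], dp[i][j-1]).
    ·  A  A  A  T  A  G  G  G  T  G  G
 ·  0  0  0  0  0  0  0  0  0  0  0  0
 G  0  0  0  0  0  0  1  1  1  1  1  1
 T  0  0  0  0  1  1  1  1  1  2  2  2
 C  0  0  0  0  1  1  1  1  1  2  2  2
 T  0  0  0  0  1  1  1  1  1  2  2  2
 A  0  1  1  1  1  2  2  2  2  2  2  2
 C  0  1  1  1  1  2  2  2  2  2  2  2
 G  0  1  1  1  1  2  3  3  3  3  3  3
 T  0  1  1  1  2  2  3  3  3  4  4  4
 T  0  1  1  1  2  2  3  3  3  4  4  4
dp[9][11] = 4. One LCS (by backtracking along matches): TAGT.

4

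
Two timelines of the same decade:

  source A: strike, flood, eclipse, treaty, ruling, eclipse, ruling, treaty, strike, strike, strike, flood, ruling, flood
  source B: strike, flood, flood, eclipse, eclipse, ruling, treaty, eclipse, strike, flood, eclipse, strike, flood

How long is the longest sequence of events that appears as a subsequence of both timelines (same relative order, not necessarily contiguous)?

9

Pick strike (source A #1, source B #1), flood (source A #2, source B #3), eclipse (source A #3, source B #4), eclipse (source A #6, source B #5), ruling (source A #7, source B #6), treaty (source A #8, source B #7), strike (source A #9, source B #9), strike (source A #11, source B #12), flood (source A #14, source B #13); all 9 events appear in both, in order. The LCS DP gives dp[14][13] = 9, so this is optimal.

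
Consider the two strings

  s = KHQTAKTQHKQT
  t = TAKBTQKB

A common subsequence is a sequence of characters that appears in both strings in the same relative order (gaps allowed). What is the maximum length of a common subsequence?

6

One common subsequence of length 6: T [4,1] → A [5,2] → K [6,3] → T [7,5] → Q [8,6] → K [10,7], and the DP table's final entry dp[12][8] is also 6, so no common subsequence is longer.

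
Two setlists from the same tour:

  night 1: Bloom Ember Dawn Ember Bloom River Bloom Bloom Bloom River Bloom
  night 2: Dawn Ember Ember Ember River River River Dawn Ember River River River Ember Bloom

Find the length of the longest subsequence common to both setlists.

6

One common subsequence of length 6: Ember (night 1 #2, night 2 #4), then Dawn (night 1 #3, night 2 #8), then Ember (night 1 #4, night 2 #9), then River (night 1 #6, night 2 #11), then River (night 1 #10, night 2 #12), then Bloom (night 1 #11, night 2 #14). Since dp[11][14] = 6, nothing longer is possible.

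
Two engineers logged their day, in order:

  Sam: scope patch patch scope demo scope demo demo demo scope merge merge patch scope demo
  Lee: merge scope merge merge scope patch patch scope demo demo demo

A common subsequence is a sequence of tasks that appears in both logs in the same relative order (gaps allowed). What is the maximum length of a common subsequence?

One common subsequence of length 7: scope at Sam[1]=Lee[5], then patch at Sam[2]=Lee[6], then patch at Sam[3]=Lee[7], then scope at Sam[6]=Lee[8], then demo at Sam[8]=Lee[9], then demo at Sam[9]=Lee[10], then demo at Sam[15]=Lee[11]. The LCS DP gives dp[15][11] = 7, so this is optimal.

7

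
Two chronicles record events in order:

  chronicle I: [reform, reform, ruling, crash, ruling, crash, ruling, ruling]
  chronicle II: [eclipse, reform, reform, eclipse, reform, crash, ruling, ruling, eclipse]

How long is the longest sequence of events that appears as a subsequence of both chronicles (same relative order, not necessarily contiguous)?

Taking reform (chronicle I #1, chronicle II #3), reform (chronicle I #2, chronicle II #5), crash (chronicle I #4, chronicle II #6), ruling (chronicle I #5, chronicle II #7), ruling (chronicle I #7, chronicle II #8) gives a common subsequence of length 5. dp[8][9] = 5 confirms this is the maximum.

5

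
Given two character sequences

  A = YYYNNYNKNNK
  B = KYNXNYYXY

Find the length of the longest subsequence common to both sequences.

4

Taking Y (A #1, B #2); then Y (A #2, B #6); then Y (A #3, B #7); then Y (A #6, B #9) gives a common subsequence of length 4. dp[11][9] = 4 confirms this is the maximum.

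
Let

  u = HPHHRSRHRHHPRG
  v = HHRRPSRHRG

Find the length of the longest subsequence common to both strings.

Taking H [1,1], then H [3,2], then R [5,4], then S [6,6], then R [9,7], then H [11,8], then R [13,9], then G [14,10] gives a common subsequence of length 8. dp[14][10] = 8 confirms this is the maximum.

8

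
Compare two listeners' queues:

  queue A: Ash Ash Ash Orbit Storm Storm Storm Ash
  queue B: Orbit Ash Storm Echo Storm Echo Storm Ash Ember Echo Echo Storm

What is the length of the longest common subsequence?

Pick Ash [3,2], Storm [5,3], Storm [6,5], Storm [7,7], Ash [8,8]; all 5 songs appear in both, in order. The LCS DP gives dp[8][12] = 5, so this is optimal.

5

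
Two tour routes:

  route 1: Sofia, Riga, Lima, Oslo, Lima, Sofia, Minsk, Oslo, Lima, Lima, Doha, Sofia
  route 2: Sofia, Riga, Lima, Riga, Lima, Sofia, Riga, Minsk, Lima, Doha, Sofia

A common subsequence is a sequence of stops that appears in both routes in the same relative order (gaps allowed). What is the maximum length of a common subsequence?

Pick Sofia at route 1[1]=route 2[1], then Riga at route 1[2]=route 2[2], then Lima at route 1[3]=route 2[3], then Lima at route 1[5]=route 2[5], then Sofia at route 1[6]=route 2[6], then Minsk at route 1[7]=route 2[8], then Lima at route 1[10]=route 2[9], then Doha at route 1[11]=route 2[10], then Sofia at route 1[12]=route 2[11]; all 9 stops appear in both, in order, and the DP table's final entry dp[12][11] is also 9, so no common subsequence is longer.

9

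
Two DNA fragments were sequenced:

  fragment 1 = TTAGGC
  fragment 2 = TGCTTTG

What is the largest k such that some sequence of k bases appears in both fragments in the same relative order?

3

Taking T at fragment 1[1]=fragment 2[5] → T at fragment 1[2]=fragment 2[6] → G at fragment 1[5]=fragment 2[7] gives a common subsequence of length 3. The LCS DP gives dp[6][7] = 3, so this is optimal.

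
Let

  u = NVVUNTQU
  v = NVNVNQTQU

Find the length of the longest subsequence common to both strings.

Let dp[i][j] be the LCS length of the first i characters of u and the first j characters of v. dp[i][j] = dp[i-1][j-1]+1 when the i-th and j-th characters match, else max(dp[i-1][j], dp[i][j-1]).
    ·  N  V  N  V  N  Q  T  Q  U
 ·  0  0  0  0  0  0  0  0  0  0
 N  0  1  1  1  1  1  1  1  1  1
 V  0  1  2  2  2  2  2  2  2  2
 V  0  1  2  2  3  3  3  3  3  3
 U  0  1  2  2  3  3  3  3  3  4
 N  0  1  2  3  3  4  4  4  4  4
 T  0  1  2  3  3  4  4  5  5  5
 Q  0  1  2  3  3  4  5  5  6  6
 U  0  1  2  3  3  4  5  5  6  7
dp[8][9] = 7. One LCS (by backtracking along matches): NVVNTQU.

7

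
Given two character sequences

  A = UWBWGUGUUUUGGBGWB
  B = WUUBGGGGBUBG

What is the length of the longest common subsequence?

8

Match U (A #1, B #3); then B (A #3, B #4); then G (A #5, B #5); then G (A #7, B #6); then G (A #12, B #7); then G (A #13, B #8); then B (A #14, B #11); then G (A #15, B #12) — 8 characters in the same relative order in both. The LCS DP gives dp[17][12] = 8, so this is optimal.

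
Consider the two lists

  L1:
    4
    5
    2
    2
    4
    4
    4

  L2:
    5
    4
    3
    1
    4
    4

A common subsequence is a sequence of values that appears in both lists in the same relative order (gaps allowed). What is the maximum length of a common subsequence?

4

Let dp[i][j] be the LCS length of the first i values of L1 and the first j values of L2. dp[i][j] = dp[i-1][j-1]+1 when the i-th and j-th values match, else max(dp[i-1][j], dp[i][j-1]).
    ·  5  4  3  1  4  4
 ·  0  0  0  0  0  0  0
 4  0  0  1  1  1  1  1
 5  0  1  1  1  1  1  1
 2  0  1  1  1  1  1  1
 2  0  1  1  1  1  1  1
 4  0  1  2  2  2  2  2
 4  0  1  2  2  2  3  3
 4  0  1  2  2  2  3  4
dp[7][6] = 4. One LCS (by backtracking along matches): 5, 4, 4, 4.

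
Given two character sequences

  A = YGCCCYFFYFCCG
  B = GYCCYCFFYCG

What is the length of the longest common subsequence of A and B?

Let dp[i][j] be the LCS length of the first i characters of A and the first j characters of B. dp[i][j] = dp[i-1][j-1]+1 when the i-th and j-th characters match, else max(dp[i-1][j], dp[i][j-1]).
    ·  G  Y  C  C  Y  C  F  F  Y  C  G
 ·  0  0  0  0  0  0  0  0  0  0  0  0
 Y  0  0  1  1  1  1  1  1  1  1  1  1
 G  0  1  1  1  1  1  1  1  1  1  1  2
 C  0  1  1  2  2  2  2  2  2  2  2  2
 C  0  1  1  2  3  3  3  3  3  3  3  3
 C  0  1  1  2  3  3  4  4  4  4  4  4
 Y  0  1  2  2  3  4  4  4  4  5  5  5
 F  0  1  2  2  3  4  4  5  5  5  5  5
 F  0  1  2  2  3  4  4  5  6  6  6  6
 Y  0  1  2  2  3  4  4  5  6  7  7  7
 F  0  1  2  2  3  4  4  5  6  7  7  7
 C  0  1  2  3  3  4  5  5  6  7  8  8
 C  0  1  2  3  4  4  5  5  6  7  8  8
 G  0  1  2  3  4  4  5  5  6  7  8  9
dp[13][11] = 9. One LCS (by backtracking along matches): YCCCFFYCG.

9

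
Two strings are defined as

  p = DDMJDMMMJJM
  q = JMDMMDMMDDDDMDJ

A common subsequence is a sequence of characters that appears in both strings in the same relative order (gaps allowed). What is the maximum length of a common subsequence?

One common subsequence of length 7: D [1,3] → M [3,5] → D [5,6] → M [6,7] → M [7,8] → M [8,13] → J [10,15], and the DP table's final entry dp[11][15] is also 7, so no common subsequence is longer.

7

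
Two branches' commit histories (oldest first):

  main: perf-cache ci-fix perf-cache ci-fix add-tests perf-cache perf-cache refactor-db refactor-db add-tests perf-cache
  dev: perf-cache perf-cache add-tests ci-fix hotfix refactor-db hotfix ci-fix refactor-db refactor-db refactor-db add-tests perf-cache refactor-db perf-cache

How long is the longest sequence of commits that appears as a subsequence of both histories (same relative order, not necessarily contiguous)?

7

Taking perf-cache (main #1, dev #2), ci-fix (main #2, dev #4), ci-fix (main #4, dev #8), add-tests (main #5, dev #12), perf-cache (main #7, dev #13), refactor-db (main #9, dev #14), perf-cache (main #11, dev #15) gives a common subsequence of length 7. The LCS DP gives dp[11][15] = 7, so this is optimal.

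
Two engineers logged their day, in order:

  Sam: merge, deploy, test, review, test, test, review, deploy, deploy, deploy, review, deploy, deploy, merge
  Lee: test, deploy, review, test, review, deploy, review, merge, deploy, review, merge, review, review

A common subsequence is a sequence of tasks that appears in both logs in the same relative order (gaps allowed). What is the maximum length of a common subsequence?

One common subsequence of length 8: deploy (Sam #2, Lee #2), then review (Sam #4, Lee #3), then test (Sam #6, Lee #4), then review (Sam #7, Lee #5), then deploy (Sam #8, Lee #6), then deploy (Sam #10, Lee #9), then review (Sam #11, Lee #10), then merge (Sam #14, Lee #11). Since dp[14][13] = 8, nothing longer is possible.

8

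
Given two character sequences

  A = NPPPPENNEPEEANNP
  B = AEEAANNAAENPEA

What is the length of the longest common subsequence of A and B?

7

Taking E [6,3]; then N [7,6]; then N [8,7]; then E [9,10]; then P [10,12]; then E [12,13]; then A [13,14] gives a common subsequence of length 7. Since dp[16][14] = 7, nothing longer is possible.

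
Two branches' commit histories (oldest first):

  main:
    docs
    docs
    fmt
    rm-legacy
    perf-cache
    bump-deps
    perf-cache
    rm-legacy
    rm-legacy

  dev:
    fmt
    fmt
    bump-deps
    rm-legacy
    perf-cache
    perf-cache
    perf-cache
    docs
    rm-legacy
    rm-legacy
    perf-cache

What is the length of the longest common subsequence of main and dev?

6

Match fmt at main[3]=dev[2], then rm-legacy at main[4]=dev[4], then perf-cache at main[5]=dev[6], then perf-cache at main[7]=dev[7], then rm-legacy at main[8]=dev[9], then rm-legacy at main[9]=dev[10] — 6 commits in the same relative order in both. Since dp[9][11] = 6, nothing longer is possible.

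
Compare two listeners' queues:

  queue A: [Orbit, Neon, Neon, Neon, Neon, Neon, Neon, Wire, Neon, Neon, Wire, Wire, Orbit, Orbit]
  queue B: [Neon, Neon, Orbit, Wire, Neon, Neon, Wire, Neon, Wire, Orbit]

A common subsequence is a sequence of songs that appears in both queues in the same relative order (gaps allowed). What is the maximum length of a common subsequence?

Pick Neon at queue A[2]=queue B[1], then Neon at queue A[3]=queue B[2], then Neon at queue A[6]=queue B[5], then Neon at queue A[7]=queue B[6], then Wire at queue A[8]=queue B[7], then Neon at queue A[10]=queue B[8], then Wire at queue A[12]=queue B[9], then Orbit at queue A[14]=queue B[10]; all 8 songs appear in both, in order, and the DP table's final entry dp[14][10] is also 8, so no common subsequence is longer.

8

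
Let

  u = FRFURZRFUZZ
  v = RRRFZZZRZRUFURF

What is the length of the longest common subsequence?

7

Pick R [2,3], then F [3,4], then R [5,8], then Z [6,9], then R [7,10], then F [8,12], then U [9,13]; all 7 characters appear in both, in order. Since dp[11][15] = 7, nothing longer is possible.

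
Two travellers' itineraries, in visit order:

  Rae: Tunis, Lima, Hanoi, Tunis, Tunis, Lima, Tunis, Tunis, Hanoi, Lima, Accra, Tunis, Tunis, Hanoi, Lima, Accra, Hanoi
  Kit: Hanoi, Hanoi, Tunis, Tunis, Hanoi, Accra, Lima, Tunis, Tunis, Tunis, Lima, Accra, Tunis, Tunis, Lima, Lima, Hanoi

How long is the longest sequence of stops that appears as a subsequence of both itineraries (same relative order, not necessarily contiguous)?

12

Match Hanoi [3,2], Tunis [4,3], Tunis [5,4], Lima [6,7], Tunis [7,9], Tunis [8,10], Lima [10,11], Accra [11,12], Tunis [12,13], Tunis [13,14], Lima [15,16], Hanoi [17,17] — 12 stops in the same relative order in both. The LCS DP gives dp[17][17] = 12, so this is optimal.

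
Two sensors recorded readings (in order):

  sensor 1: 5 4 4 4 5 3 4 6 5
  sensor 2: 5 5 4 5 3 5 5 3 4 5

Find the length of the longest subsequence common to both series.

6

Let dp[i][j] be the LCS length of the first i values of sensor 1 and the first j values of sensor 2. dp[i][j] = dp[i-1][j-1]+1 when the i-th and j-th values match, else max(dp[i-1][j], dp[i][j-1]).
    ·  5  5  4  5  3  5  5  3  4  5
 ·  0  0  0  0  0  0  0  0  0  0  0
 5  0  1  1  1  1  1  1  1  1  1  1
 4  0  1  1  2  2  2  2  2  2  2  2
 4  0  1  1  2  2  2  2  2  2  3  3
 4  0  1  1  2  2  2  2  2  2  3  3
 5  0  1  2  2  3  3  3  3  3  3  4
 3  0  1  2  2  3  4  4  4  4  4  4
 4  0  1  2  3  3  4  4  4  4  5  5
 6  0  1  2  3  3  4  4  4  4  5  5
 5  0  1  2  3  4  4  5  5  5  5  6
dp[9][10] = 6. One LCS (by backtracking along matches): 5, 4, 5, 3, 4, 5.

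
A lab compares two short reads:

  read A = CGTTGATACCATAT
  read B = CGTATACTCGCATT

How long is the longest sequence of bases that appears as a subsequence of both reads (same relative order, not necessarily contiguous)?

11

Taking C at read A[1]=read B[1] → G at read A[2]=read B[2] → T at read A[3]=read B[3] → T at read A[4]=read B[5] → A at read A[6]=read B[6] → T at read A[7]=read B[8] → C at read A[9]=read B[9] → C at read A[10]=read B[11] → A at read A[11]=read B[12] → T at read A[12]=read B[13] → T at read A[14]=read B[14] gives a common subsequence of length 11. Since dp[14][14] = 11, nothing longer is possible.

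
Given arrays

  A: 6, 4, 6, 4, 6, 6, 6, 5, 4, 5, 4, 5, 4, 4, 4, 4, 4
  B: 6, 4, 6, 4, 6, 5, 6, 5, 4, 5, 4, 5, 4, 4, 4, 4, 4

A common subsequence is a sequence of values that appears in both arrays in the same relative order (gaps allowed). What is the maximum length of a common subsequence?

16

Pick 6 (A #1, B #1); then 4 (A #2, B #2); then 6 (A #3, B #3); then 4 (A #4, B #4); then 6 (A #5, B #5); then 6 (A #7, B #7); then 5 (A #8, B #8); then 4 (A #9, B #9); then 5 (A #10, B #10); then 4 (A #11, B #11); then 5 (A #12, B #12); then 4 (A #13, B #13); then 4 (A #14, B #14); then 4 (A #15, B #15); then 4 (A #16, B #16); then 4 (A #17, B #17); all 16 values appear in both, in order, and the DP table's final entry dp[17][17] is also 16, so no common subsequence is longer.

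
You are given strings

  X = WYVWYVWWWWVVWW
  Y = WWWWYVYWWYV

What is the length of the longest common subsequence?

7

Taking W [1,4], then Y [2,5], then V [3,6], then Y [5,7], then W [7,8], then W [8,9], then V [12,11] gives a common subsequence of length 7. dp[14][11] = 7 confirms this is the maximum.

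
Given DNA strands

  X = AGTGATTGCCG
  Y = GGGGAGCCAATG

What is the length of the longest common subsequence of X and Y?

7

Taking G (X #2, Y #3); then G (X #4, Y #4); then A (X #5, Y #5); then G (X #8, Y #6); then C (X #9, Y #7); then C (X #10, Y #8); then G (X #11, Y #12) gives a common subsequence of length 7. The LCS DP gives dp[11][12] = 7, so this is optimal.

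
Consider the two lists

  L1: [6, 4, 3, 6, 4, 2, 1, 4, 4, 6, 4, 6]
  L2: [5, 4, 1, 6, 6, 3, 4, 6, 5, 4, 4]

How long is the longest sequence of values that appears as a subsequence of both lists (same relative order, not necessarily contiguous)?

Let dp[i][j] be the LCS length of the first i values of L1 and the first j values of L2. dp[i][j] = dp[i-1][j-1]+1 when the i-th and j-th values match, else max(dp[i-1][j], dp[i][j-1]).
    ·  5  4  1  6  6  3  4  6  5  4  4
 ·  0  0  0  0  0  0  0  0  0  0  0  0
 6  0  0  0  0  1  1  1  1  1  1  1  1
 4  0  0  1  1  1  1  1  2  2  2  2  2
 3  0  0  1  1  1  1  2  2  2  2  2  2
 6  0  0  1  1  2  2  2  2  3  3  3  3
 4  0  0  1  1  2  2  2  3  3  3  4  4
 2  0  0  1  1  2  2  2  3  3  3  4  4
 1  0  0  1  2  2  2  2  3  3  3  4  4
 4  0  0  1  2  2  2  2  3  3  3  4  5
 4  0  0  1  2  2  2  2  3  3  3  4  5
 6  0  0  1  2  3  3  3  3  4  4  4  5
 4  0  0  1  2  3  3  3  4  4  4  5  5
 6  0  0  1  2  3  4  4  4  5  5  5  5
dp[12][11] = 5. One LCS (by backtracking along matches): 6, 4, 6, 4, 4.

5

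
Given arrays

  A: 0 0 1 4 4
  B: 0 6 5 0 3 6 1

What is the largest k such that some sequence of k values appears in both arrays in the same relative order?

3

One common subsequence of length 3: 0 [1,1] → 0 [2,4] → 1 [3,7]. Since dp[5][7] = 3, nothing longer is possible.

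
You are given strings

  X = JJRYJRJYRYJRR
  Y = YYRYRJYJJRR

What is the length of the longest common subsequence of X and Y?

Match R [3,3], Y [4,4], R [6,5], J [7,6], Y [8,7], J [11,9], R [12,10], R [13,11] — 8 characters in the same relative order in both. The LCS DP gives dp[13][11] = 8, so this is optimal.

8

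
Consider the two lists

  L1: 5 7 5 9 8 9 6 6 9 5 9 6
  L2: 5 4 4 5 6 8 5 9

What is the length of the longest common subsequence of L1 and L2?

Let dp[i][j] be the LCS length of the first i values of L1 and the first j values of L2. dp[i][j] = dp[i-1][j-1]+1 when the i-th and j-th values match, else max(dp[i-1][j], dp[i][j-1]).
    ·  5  4  4  5  6  8  5  9
 ·  0  0  0  0  0  0  0  0  0
 5  0  1  1  1  1  1  1  1  1
 7  0  1  1  1  1  1  1  1  1
 5  0  1  1  1  2  2  2  2  2
 9  0  1  1  1  2  2  2  2  3
 8  0  1  1  1  2  2  3  3  3
 9  0  1  1  1  2  2  3  3  4
 6  0  1  1  1  2  3  3  3  4
 6  0  1  1  1  2  3  3  3  4
 9  0  1  1  1  2  3  3  3  4
 5  0  1  1  1  2  3  3  4  4
 9  0  1  1  1  2  3  3  4  5
 6  0  1  1  1  2  3  3  4  5
dp[12][8] = 5. One LCS (by backtracking along matches): 5, 5, 8, 5, 9.

5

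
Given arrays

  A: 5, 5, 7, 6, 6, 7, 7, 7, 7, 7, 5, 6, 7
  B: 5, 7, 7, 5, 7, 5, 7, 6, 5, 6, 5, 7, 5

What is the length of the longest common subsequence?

Match 5 at A[2]=B[1], then 7 at A[3]=B[2], then 7 at A[6]=B[3], then 7 at A[7]=B[5], then 7 at A[8]=B[7], then 5 at A[11]=B[9], then 6 at A[12]=B[10], then 7 at A[13]=B[12] — 8 values in the same relative order in both. The LCS DP gives dp[13][13] = 8, so this is optimal.

8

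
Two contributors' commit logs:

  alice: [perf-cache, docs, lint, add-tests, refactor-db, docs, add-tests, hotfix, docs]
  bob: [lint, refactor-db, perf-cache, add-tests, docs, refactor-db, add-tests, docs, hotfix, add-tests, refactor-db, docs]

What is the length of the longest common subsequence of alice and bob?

6

Match perf-cache [1,3], then docs [2,5], then add-tests [4,7], then docs [6,8], then add-tests [7,10], then docs [9,12] — 6 commits in the same relative order in both. Since dp[9][12] = 6, nothing longer is possible.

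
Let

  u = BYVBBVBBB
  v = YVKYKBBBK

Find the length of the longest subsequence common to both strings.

5

One common subsequence of length 5: Y (u #2, v #1), then V (u #3, v #2), then B (u #4, v #6), then B (u #5, v #7), then B (u #7, v #8). The LCS DP gives dp[9][9] = 5, so this is optimal.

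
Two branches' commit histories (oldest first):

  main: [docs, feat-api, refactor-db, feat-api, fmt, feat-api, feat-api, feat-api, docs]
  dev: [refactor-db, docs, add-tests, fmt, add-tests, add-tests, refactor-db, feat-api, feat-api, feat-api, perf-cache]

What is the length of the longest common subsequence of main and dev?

5

Pick docs at main[1]=dev[2], then refactor-db at main[3]=dev[7], then feat-api at main[4]=dev[8], then feat-api at main[6]=dev[9], then feat-api at main[7]=dev[10]; all 5 commits appear in both, in order. dp[9][11] = 5 confirms this is the maximum.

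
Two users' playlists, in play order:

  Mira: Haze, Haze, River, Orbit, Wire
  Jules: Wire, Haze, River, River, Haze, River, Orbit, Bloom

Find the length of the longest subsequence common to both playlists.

4

One common subsequence of length 4: Haze at Mira[1]=Jules[2]; then Haze at Mira[2]=Jules[5]; then River at Mira[3]=Jules[6]; then Orbit at Mira[4]=Jules[7]. The LCS DP gives dp[5][8] = 4, so this is optimal.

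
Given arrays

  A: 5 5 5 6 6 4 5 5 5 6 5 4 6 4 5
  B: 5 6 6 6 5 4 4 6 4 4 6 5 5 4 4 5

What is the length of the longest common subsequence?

One common subsequence of length 9: 5 (A #1, B #1), 5 (A #2, B #5), 6 (A #4, B #8), 6 (A #5, B #11), 5 (A #9, B #12), 5 (A #11, B #13), 4 (A #12, B #14), 4 (A #14, B #15), 5 (A #15, B #16). The LCS DP gives dp[15][16] = 9, so this is optimal.

9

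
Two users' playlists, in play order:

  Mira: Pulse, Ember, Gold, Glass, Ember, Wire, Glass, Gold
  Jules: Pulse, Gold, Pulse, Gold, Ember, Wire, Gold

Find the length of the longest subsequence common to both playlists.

5

Match Pulse at Mira[1]=Jules[3], Gold at Mira[3]=Jules[4], Ember at Mira[5]=Jules[5], Wire at Mira[6]=Jules[6], Gold at Mira[8]=Jules[7] — 5 songs in the same relative order in both. Since dp[8][7] = 5, nothing longer is possible.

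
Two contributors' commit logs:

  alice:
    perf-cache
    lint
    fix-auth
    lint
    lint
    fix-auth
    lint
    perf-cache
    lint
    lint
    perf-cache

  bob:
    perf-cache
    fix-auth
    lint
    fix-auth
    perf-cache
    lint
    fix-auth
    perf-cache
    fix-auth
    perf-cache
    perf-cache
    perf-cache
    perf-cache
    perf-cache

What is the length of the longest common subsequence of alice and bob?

7

Pick perf-cache (alice #1, bob #1), lint (alice #2, bob #3), fix-auth (alice #3, bob #4), lint (alice #4, bob #6), fix-auth (alice #6, bob #9), perf-cache (alice #8, bob #13), perf-cache (alice #11, bob #14); all 7 commits appear in both, in order. The LCS DP gives dp[11][14] = 7, so this is optimal.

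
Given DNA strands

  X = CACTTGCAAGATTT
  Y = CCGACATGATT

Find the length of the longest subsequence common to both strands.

9

One common subsequence of length 9: C [1,1], then C [3,2], then G [6,3], then C [7,5], then A [8,6], then G [10,8], then A [11,9], then T [13,10], then T [14,11]. dp[14][11] = 9 confirms this is the maximum.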